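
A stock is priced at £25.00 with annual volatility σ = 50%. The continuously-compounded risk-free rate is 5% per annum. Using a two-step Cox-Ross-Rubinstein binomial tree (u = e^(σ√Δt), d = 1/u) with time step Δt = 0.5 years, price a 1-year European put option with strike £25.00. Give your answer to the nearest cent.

CRR parameters: u = e^(σ√Δt) = e^(0.5·√0.5) = 1.4241, d = 1/u = 0.7022
Per-period rate: rΔt = 0.05·0.5 = 0.025, so R = e^0.025 = 1.0253
Risk-neutral probability p = (e^0.025 − 0.7022)/(1.4241 − 0.7022) = 0.3231/0.7219 = 0.4476
Terminal stock prices: S_uu = 50.7, S_ud = 25, S_dd = 12.33
Terminal payoffs (K − S): max(-25.7, 0) = 0, max(0, 0) = 0, max(12.67, 0) = 12.67
Node u (S = 35.6): V_u = e^(−0.025)·[0.4476·0.0000 + 0.5524·0.0000] = 0.0000
Node d (S = 17.55): V_d = e^(−0.025)·[0.4476·0.0000 + 0.5524·12.6733] = 6.8280
Node 0 (S = 25): V_0 = e^(−0.025)·[0.4476·0.0000 + 0.5524·6.8280] = 3.6788

£3.68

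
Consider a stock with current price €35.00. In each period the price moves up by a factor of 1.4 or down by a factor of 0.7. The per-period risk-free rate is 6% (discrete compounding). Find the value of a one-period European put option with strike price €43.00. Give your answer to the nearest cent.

€8.48

Risk-neutral probability p = (1 + 0.06 − 0.7)/(1.4 − 0.7) = 0.3600/0.7000 = 0.5143
Terminal stock prices: S_u = 49, S_d = 24.5
Terminal payoffs (K − S): max(-6, 0) = 0, max(18.5, 0) = 18.5
Node 0 (S = 35): V_0 = 1/1.06·[0.5143·0.0000 + 0.4857·18.5000] = 8.4771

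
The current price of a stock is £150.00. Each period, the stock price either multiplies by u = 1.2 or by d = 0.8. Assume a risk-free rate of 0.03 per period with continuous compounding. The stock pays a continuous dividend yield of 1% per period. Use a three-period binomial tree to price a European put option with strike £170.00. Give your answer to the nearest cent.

Per-period risk-free factor R = e^0.03 = 1.0305; dividend-adjusted growth = e^(0.03−0.01) = 1.0202.
Risk-neutral probability p = (1.0202 − 0.8)/(1.2 − 0.8) = 0.2202/0.4000 = 0.5505
Terminal stock prices: S_uuu = 259.2, S_uud = 172.8, S_udd = 115.2, S_ddd = 76.8
Terminal payoffs (K − S): max(-89.2, 0) = 0, max(-2.8, 0) = 0, max(54.8, 0) = 54.8, max(93.2, 0) = 93.2
Node uu (S = 216): V_uu = e^(−0.03)·[0.5505·0.0000 + 0.4495·0.0000] = 0.0000
Node ud (S = 144): V_ud = e^(−0.03)·[0.5505·0.0000 + 0.4495·54.8000] = 23.9044
Node dd (S = 96): V_dd = e^(−0.03)·[0.5505·54.8000 + 0.4495·93.2000] = 69.9310
Node u (S = 180): V_u = e^(−0.03)·[0.5505·0.0000 + 0.4495·23.9044] = 10.4274
Node d (S = 120): V_d = e^(−0.03)·[0.5505·23.9044 + 0.4495·69.9310] = 43.2753
Node 0 (S = 150): V_0 = e^(−0.03)·[0.5505·10.4274 + 0.4495·43.2753] = 24.4479

£24.45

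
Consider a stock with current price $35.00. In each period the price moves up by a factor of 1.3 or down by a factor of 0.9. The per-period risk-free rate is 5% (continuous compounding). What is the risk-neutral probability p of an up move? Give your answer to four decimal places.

Risk-neutral probability p = (e^0.05 − 0.9)/(1.3 − 0.9) = 0.1513/0.4000 = 0.3782

p = 0.3782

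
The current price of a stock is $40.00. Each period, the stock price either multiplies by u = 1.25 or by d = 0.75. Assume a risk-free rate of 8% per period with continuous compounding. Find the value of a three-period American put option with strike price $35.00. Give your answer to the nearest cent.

$1.99

Risk-neutral probability p = (e^0.08 − 0.75)/(1.25 − 0.75) = 0.3333/0.5000 = 0.6666
Terminal stock prices: S_uuu = 78.12, S_uud = 46.88, S_udd = 28.12, S_ddd = 16.88
Terminal payoffs (K − S): max(-43.12, 0) = 0, max(-11.88, 0) = 0, max(6.875, 0) = 6.875, max(18.12, 0) = 18.12
Node uu (S = 62.5): continuation = e^(−0.08)·[0.6666·0.0000 + 0.3334·0.0000] = 0.0000; exercise value = 0.0000 ≤ continuation, so V_uu = 0.0000
Node ud (S = 37.5): continuation = e^(−0.08)·[0.6666·0.0000 + 0.3334·6.8750] = 2.1161; exercise value = 0.0000 ≤ continuation, so V_ud = 2.1161
Node dd (S = 22.5): continuation = e^(−0.08)·[0.6666·6.8750 + 0.3334·18.1250] = 9.8091; exercise value = 12.5000 > continuation, so V_dd = 12.5000 (exercise)
Node u (S = 50): continuation = e^(−0.08)·[0.6666·0.0000 + 0.3334·2.1161] = 0.6513; exercise value = 0.0000 ≤ continuation, so V_u = 0.6513
Node d (S = 30): continuation = e^(−0.08)·[0.6666·2.1161 + 0.3334·12.5000] = 5.1495; exercise value = 5.0000 ≤ continuation, so V_d = 5.1495
Node 0 (S = 40): continuation = e^(−0.08)·[0.6666·0.6513 + 0.3334·5.1495] = 1.9857; exercise value = 0.0000 ≤ continuation, so V_0 = 1.9857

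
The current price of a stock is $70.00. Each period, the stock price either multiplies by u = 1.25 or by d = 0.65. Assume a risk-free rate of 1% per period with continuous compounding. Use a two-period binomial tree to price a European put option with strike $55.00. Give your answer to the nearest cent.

Risk-neutral probability p = (e^0.01 − 0.65)/(1.25 − 0.65) = 0.3601/0.6000 = 0.6001
Terminal stock prices: S_uu = 109.4, S_ud = 56.88, S_dd = 29.58
Terminal payoffs (K − S): max(-54.38, 0) = 0, max(-1.875, 0) = 0, max(25.42, 0) = 25.42
Node u (S = 87.5): V_u = e^(−0.01)·[0.6001·0.0000 + 0.3999·0.0000] = 0.0000
Node d (S = 45.5): V_d = e^(−0.01)·[0.6001·0.0000 + 0.3999·25.4250] = 10.0667
Node 0 (S = 70): V_0 = e^(−0.01)·[0.6001·0.0000 + 0.3999·10.0667] = 3.9858

$3.99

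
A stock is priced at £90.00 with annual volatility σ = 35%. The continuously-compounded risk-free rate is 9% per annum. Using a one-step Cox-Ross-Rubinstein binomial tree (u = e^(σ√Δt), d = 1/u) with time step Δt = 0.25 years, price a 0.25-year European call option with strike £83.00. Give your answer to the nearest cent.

CRR parameters: u = e^(σ√Δt) = e^(0.35·√0.25) = 1.1912, d = 1/u = 0.8395
Per-period rate: rΔt = 0.09·0.25 = 0.0225, so R = e^0.0225 = 1.0228
Risk-neutral probability p = (e^0.0225 − 0.8395)/(1.1912 − 0.8395) = 0.1833/0.3518 = 0.5210
Terminal stock prices: S_u = 107.2, S_d = 75.55
Terminal payoffs (S − K): max(24.21, 0) = 24.21, max(-7.449, 0) = 0
Node 0 (S = 90): V_0 = e^(−0.0225)·[0.5210·24.2122 + 0.4790·0.0000] = 12.3349

£12.33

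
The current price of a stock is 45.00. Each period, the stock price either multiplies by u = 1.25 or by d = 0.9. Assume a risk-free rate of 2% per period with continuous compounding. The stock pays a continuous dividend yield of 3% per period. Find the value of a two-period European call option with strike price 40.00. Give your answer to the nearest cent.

5.83

Per-period risk-free factor R = e^0.02 = 1.0202; dividend-adjusted growth = e^(0.02−0.03) = 0.9900.
Risk-neutral probability p = (0.9900 − 0.9)/(1.25 − 0.9) = 0.0900/0.3500 = 0.2573
Terminal stock prices: S_uu = 70.31, S_ud = 50.62, S_dd = 36.45
Terminal payoffs (S − K): max(30.31, 0) = 30.31, max(10.62, 0) = 10.62, max(-3.55, 0) = 0
Node u (S = 56.25): V_u = e^(−0.02)·[0.2573·30.3125 + 0.7427·10.6250] = 15.3796
Node d (S = 40.5): V_d = e^(−0.02)·[0.2573·10.6250 + 0.7427·0.0000] = 2.6795
Node 0 (S = 45): V_0 = e^(−0.02)·[0.2573·15.3796 + 0.7427·2.6795] = 5.8293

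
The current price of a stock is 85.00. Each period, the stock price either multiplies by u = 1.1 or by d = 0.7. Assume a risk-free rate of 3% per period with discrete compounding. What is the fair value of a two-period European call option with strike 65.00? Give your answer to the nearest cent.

Risk-neutral probability p = (1 + 0.03 − 0.7)/(1.1 − 0.7) = 0.3300/0.4000 = 0.8250
Terminal stock prices: S_uu = 102.9, S_ud = 65.45, S_dd = 41.65
Terminal payoffs (S − K): max(37.85, 0) = 37.85, max(0.45, 0) = 0.45, max(-23.35, 0) = 0
Node u (S = 93.5): V_u = 1/1.03·[0.8250·37.8500 + 0.1750·0.4500] = 30.3932
Node d (S = 59.5): V_d = 1/1.03·[0.8250·0.4500 + 0.1750·0.0000] = 0.3604
Node 0 (S = 85): V_0 = 1/1.03·[0.8250·30.3932 + 0.1750·0.3604] = 24.4053

24.41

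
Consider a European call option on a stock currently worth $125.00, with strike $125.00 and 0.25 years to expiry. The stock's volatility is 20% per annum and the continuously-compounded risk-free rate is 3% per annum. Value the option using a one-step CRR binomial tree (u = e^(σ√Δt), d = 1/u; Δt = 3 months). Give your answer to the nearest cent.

CRR parameters: u = e^(σ√Δt) = e^(0.2·√0.25) = 1.1052, d = 1/u = 0.9048
Per-period rate: rΔt = 0.03·0.25 = 0.0075, so R = e^0.0075 = 1.0075
Risk-neutral probability p = (e^0.0075 − 0.9048)/(1.1052 − 0.9048) = 0.1027/0.2003 = 0.5126
Terminal stock prices: S_u = 138.1, S_d = 113.1
Terminal payoffs (S − K): max(13.15, 0) = 13.15, max(-11.9, 0) = 0
Node 0 (S = 125): V_0 = e^(−0.0075)·[0.5126·13.1464 + 0.4874·0.0000] = 6.6885

$6.69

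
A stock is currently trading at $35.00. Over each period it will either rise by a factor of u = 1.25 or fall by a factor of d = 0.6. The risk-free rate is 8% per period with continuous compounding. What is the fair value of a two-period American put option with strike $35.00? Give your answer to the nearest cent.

Risk-neutral probability p = (e^0.08 − 0.6)/(1.25 − 0.6) = 0.4833/0.6500 = 0.7435
Terminal stock prices: S_uu = 54.69, S_ud = 26.25, S_dd = 12.6
Terminal payoffs (K − S): max(-19.69, 0) = 0, max(8.75, 0) = 8.75, max(22.4, 0) = 22.4
Node u (S = 43.75): continuation = e^(−0.08)·[0.7435·0.0000 + 0.2565·8.7500] = 2.0717; exercise value = 0.0000 ≤ continuation, so V_u = 2.0717
Node d (S = 21): continuation = e^(−0.08)·[0.7435·8.7500 + 0.2565·22.4000] = 11.3091; exercise value = 14.0000 > continuation, so V_d = 14.0000 (exercise)
Node 0 (S = 35): continuation = e^(−0.08)·[0.7435·2.0717 + 0.2565·14.0000] = 4.7366; exercise value = 0.0000 ≤ continuation, so V_0 = 4.7366

$4.74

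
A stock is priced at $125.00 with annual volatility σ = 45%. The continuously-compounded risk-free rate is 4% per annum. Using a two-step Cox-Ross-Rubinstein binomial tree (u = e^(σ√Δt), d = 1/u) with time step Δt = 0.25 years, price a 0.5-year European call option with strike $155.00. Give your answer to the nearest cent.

CRR parameters: u = e^(σ√Δt) = e^(0.45·√0.25) = 1.2523, d = 1/u = 0.7985
Per-period rate: rΔt = 0.04·0.25 = 0.01, so R = e^0.01 = 1.0101
Risk-neutral probability p = (e^0.01 − 0.7985)/(1.2523 − 0.7985) = 0.2115/0.4538 = 0.4661
Terminal stock prices: S_uu = 196, S_ud = 125, S_dd = 79.7
Terminal payoffs (S − K): max(41.04, 0) = 41.04, max(-30, 0) = 0, max(-75.3, 0) = 0
Node u (S = 156.5): V_u = e^(−0.01)·[0.4661·41.0390 + 0.5339·0.0000] = 18.9393
Node d (S = 99.81): V_d = e^(−0.01)·[0.4661·0.0000 + 0.5339·0.0000] = 0.0000
Node 0 (S = 125): V_0 = e^(−0.01)·[0.4661·18.9393 + 0.5339·0.0000] = 8.7404

$8.74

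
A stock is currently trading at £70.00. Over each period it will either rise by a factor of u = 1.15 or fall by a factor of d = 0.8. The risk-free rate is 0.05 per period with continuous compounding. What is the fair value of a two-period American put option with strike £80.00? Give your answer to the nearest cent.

Risk-neutral probability p = (e^0.05 − 0.8)/(1.15 − 0.8) = 0.2513/0.3500 = 0.7179
Terminal stock prices: S_uu = 92.57, S_ud = 64.4, S_dd = 44.8
Terminal payoffs (K − S): max(-12.57, 0) = 0, max(15.6, 0) = 15.6, max(35.2, 0) = 35.2
Node u (S = 80.5): continuation = e^(−0.05)·[0.7179·0.0000 + 0.2821·15.6000] = 4.1859; exercise value = 0.0000 ≤ continuation, so V_u = 4.1859
Node d (S = 56): continuation = e^(−0.05)·[0.7179·15.6000 + 0.2821·35.2000] = 20.0984; exercise value = 24.0000 > continuation, so V_d = 24.0000 (exercise)
Node 0 (S = 70): continuation = e^(−0.05)·[0.7179·4.1859 + 0.2821·24.0000] = 9.2984; exercise value = 10.0000 > continuation, so V_0 = 10.0000 (exercise)

£10.00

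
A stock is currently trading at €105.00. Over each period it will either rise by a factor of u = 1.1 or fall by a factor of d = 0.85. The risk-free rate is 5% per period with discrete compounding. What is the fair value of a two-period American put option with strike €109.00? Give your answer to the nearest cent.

€5.33

Risk-neutral probability p = (1 + 0.05 − 0.85)/(1.1 − 0.85) = 0.2000/0.2500 = 0.8000
Terminal stock prices: S_uu = 127.1, S_ud = 98.18, S_dd = 75.86
Terminal payoffs (K − S): max(-18.05, 0) = 0, max(10.82, 0) = 10.82, max(33.14, 0) = 33.14
Node u (S = 115.5): continuation = 1/1.05·[0.8000·0.0000 + 0.2000·10.8250] = 2.0619; exercise value = 0.0000 ≤ continuation, so V_u = 2.0619
Node d (S = 89.25): continuation = 1/1.05·[0.8000·10.8250 + 0.2000·33.1375] = 14.5595; exercise value = 19.7500 > continuation, so V_d = 19.7500 (exercise)
Node 0 (S = 105): continuation = 1/1.05·[0.8000·2.0619 + 0.2000·19.7500] = 5.3329; exercise value = 4.0000 ≤ continuation, so V_0 = 5.3329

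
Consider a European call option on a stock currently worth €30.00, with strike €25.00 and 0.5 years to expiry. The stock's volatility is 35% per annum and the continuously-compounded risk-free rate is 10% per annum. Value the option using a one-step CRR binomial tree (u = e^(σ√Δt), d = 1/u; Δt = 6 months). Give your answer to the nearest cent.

€6.91

CRR parameters: u = e^(σ√Δt) = e^(0.35·√0.5) = 1.2808, d = 1/u = 0.7808
Per-period rate: rΔt = 0.1·0.5 = 0.05, so R = e^0.05 = 1.0513
Risk-neutral probability p = (e^0.05 − 0.7808)/(1.2808 − 0.7808) = 0.2705/0.5000 = 0.5410
Terminal stock prices: S_u = 38.42, S_d = 23.42
Terminal payoffs (S − K): max(13.42, 0) = 13.42, max(-1.577, 0) = 0
Node 0 (S = 30): V_0 = e^(−0.05)·[0.5410·13.4241 + 0.4590·0.0000] = 6.9079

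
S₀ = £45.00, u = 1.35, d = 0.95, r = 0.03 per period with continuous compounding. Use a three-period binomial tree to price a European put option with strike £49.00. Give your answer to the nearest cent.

Risk-neutral probability p = (e^0.03 − 0.95)/(1.35 − 0.95) = 0.0805/0.4000 = 0.2011
Terminal stock prices: S_uuu = 110.7, S_uud = 77.91, S_udd = 54.83, S_ddd = 38.58
Terminal payoffs (K − S): max(-61.72, 0) = 0, max(-28.91, 0) = 0, max(-5.827, 0) = 0, max(10.42, 0) = 10.42
Node uu (S = 82.01): V_uu = e^(−0.03)·[0.2011·0.0000 + 0.7989·0.0000] = 0.0000
Node ud (S = 57.71): V_ud = e^(−0.03)·[0.2011·0.0000 + 0.7989·0.0000] = 0.0000
Node dd (S = 40.61): V_dd = e^(−0.03)·[0.2011·0.0000 + 0.7989·10.4181] = 8.0767
Node u (S = 60.75): V_u = e^(−0.03)·[0.2011·0.0000 + 0.7989·0.0000] = 0.0000
Node d (S = 42.75): V_d = e^(−0.03)·[0.2011·0.0000 + 0.7989·8.0767] = 6.2615
Node 0 (S = 45): V_0 = e^(−0.03)·[0.2011·0.0000 + 0.7989·6.2615] = 4.8542

£4.85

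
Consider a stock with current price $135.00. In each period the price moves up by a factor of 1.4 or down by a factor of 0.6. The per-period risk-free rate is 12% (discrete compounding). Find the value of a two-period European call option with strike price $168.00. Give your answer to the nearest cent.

$32.54

Risk-neutral probability p = (1 + 0.12 − 0.6)/(1.4 − 0.6) = 0.5200/0.8000 = 0.6500
Terminal stock prices: S_uu = 264.6, S_ud = 113.4, S_dd = 48.6
Terminal payoffs (S − K): max(96.6, 0) = 96.6, max(-54.6, 0) = 0, max(-119.4, 0) = 0
Node u (S = 189): V_u = 1/1.12·[0.6500·96.6000 + 0.3500·0.0000] = 56.0625
Node d (S = 81): V_d = 1/1.12·[0.6500·0.0000 + 0.3500·0.0000] = 0.0000
Node 0 (S = 135): V_0 = 1/1.12·[0.6500·56.0625 + 0.3500·0.0000] = 32.5363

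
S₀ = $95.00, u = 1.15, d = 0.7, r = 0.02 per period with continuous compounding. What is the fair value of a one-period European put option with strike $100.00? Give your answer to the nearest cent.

Risk-neutral probability p = (e^0.02 − 0.7)/(1.15 − 0.7) = 0.3202/0.4500 = 0.7116
Terminal stock prices: S_u = 109.2, S_d = 66.5
Terminal payoffs (K − S): max(-9.25, 0) = 0, max(33.5, 0) = 33.5
Node 0 (S = 95): V_0 = e^(−0.02)·[0.7116·0.0000 + 0.2884·33.5000] = 9.4715

$9.47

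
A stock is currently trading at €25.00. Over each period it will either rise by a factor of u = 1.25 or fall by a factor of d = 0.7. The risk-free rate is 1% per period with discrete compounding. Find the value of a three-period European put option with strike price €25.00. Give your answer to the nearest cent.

Risk-neutral probability p = (1 + 0.01 − 0.7)/(1.25 − 0.7) = 0.3100/0.5500 = 0.5636
Terminal stock prices: S_uuu = 48.83, S_uud = 27.34, S_udd = 15.31, S_ddd = 8.575
Terminal payoffs (K − S): max(-23.83, 0) = 0, max(-2.344, 0) = 0, max(9.688, 0) = 9.688, max(16.43, 0) = 16.43
Node uu (S = 39.06): V_uu = 1/1.01·[0.5636·0.0000 + 0.4364·0.0000] = 0.0000
Node ud (S = 21.88): V_ud = 1/1.01·[0.5636·0.0000 + 0.4364·9.6875] = 4.1854
Node dd (S = 12.25): V_dd = 1/1.01·[0.5636·9.6875 + 0.4364·16.4250] = 12.5025
Node u (S = 31.25): V_u = 1/1.01·[0.5636·0.0000 + 0.4364·4.1854] = 1.8083
Node d (S = 17.5): V_d = 1/1.01·[0.5636·4.1854 + 0.4364·12.5025] = 7.7373
Node 0 (S = 25): V_0 = 1/1.01·[0.5636·1.8083 + 0.4364·7.7373] = 4.3520

€4.35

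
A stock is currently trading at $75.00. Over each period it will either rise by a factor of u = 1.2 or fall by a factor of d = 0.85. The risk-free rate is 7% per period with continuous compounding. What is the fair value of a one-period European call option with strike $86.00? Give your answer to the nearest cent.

$2.37

Risk-neutral probability p = (e^0.07 − 0.85)/(1.2 − 0.85) = 0.2225/0.3500 = 0.6357
Terminal stock prices: S_u = 90, S_d = 63.75
Terminal payoffs (S − K): max(4, 0) = 4, max(-22.25, 0) = 0
Node 0 (S = 75): V_0 = e^(−0.07)·[0.6357·4.0000 + 0.3643·0.0000] = 2.3710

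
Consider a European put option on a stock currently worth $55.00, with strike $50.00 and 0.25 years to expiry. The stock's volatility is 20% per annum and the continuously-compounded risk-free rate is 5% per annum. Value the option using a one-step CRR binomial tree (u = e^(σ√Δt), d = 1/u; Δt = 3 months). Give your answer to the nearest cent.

$0.11

CRR parameters: u = e^(σ√Δt) = e^(0.2·√0.25) = 1.1052, d = 1/u = 0.9048
Per-period rate: rΔt = 0.05·0.25 = 0.0125, so R = e^0.0125 = 1.0126
Risk-neutral probability p = (e^0.0125 − 0.9048)/(1.1052 − 0.9048) = 0.1077/0.2003 = 0.5378
Terminal stock prices: S_u = 60.78, S_d = 49.77
Terminal payoffs (K − S): max(-10.78, 0) = 0, max(0.2339, 0) = 0.2339
Node 0 (S = 55): V_0 = e^(−0.0125)·[0.5378·0.0000 + 0.4622·0.2339] = 0.1068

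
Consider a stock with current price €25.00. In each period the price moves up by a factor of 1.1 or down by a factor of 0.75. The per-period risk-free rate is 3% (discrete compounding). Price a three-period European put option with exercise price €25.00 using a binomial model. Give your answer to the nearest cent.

€1.76

Risk-neutral probability p = (1 + 0.03 − 0.75)/(1.1 − 0.75) = 0.2800/0.3500 = 0.8000
Terminal stock prices: S_uuu = 33.28, S_uud = 22.69, S_udd = 15.47, S_ddd = 10.55
Terminal payoffs (K − S): max(-8.275, 0) = 0, max(2.312, 0) = 2.312, max(9.531, 0) = 9.531, max(14.45, 0) = 14.45
Node uu (S = 30.25): V_uu = 1/1.03·[0.8000·0.0000 + 0.2000·2.3125] = 0.4490
Node ud (S = 20.63): V_ud = 1/1.03·[0.8000·2.3125 + 0.2000·9.5312] = 3.6468
Node dd (S = 14.06): V_dd = 1/1.03·[0.8000·9.5312 + 0.2000·14.4531] = 10.2093
Node u (S = 27.5): V_u = 1/1.03·[0.8000·0.4490 + 0.2000·3.6468] = 1.0569
Node d (S = 18.75): V_d = 1/1.03·[0.8000·3.6468 + 0.2000·10.2093] = 4.8149
Node 0 (S = 25): V_0 = 1/1.03·[0.8000·1.0569 + 0.2000·4.8149] = 1.7558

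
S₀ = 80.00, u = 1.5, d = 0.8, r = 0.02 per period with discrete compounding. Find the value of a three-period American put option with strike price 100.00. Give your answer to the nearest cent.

Risk-neutral probability p = (1 + 0.02 − 0.8)/(1.5 − 0.8) = 0.2200/0.7000 = 0.3143
Terminal stock prices: S_uuu = 270, S_uud = 144, S_udd = 76.8, S_ddd = 40.96
Terminal payoffs (K − S): max(-170, 0) = 0, max(-44, 0) = 0, max(23.2, 0) = 23.2, max(59.04, 0) = 59.04
Node uu (S = 180): continuation = 1/1.02·[0.3143·0.0000 + 0.6857·0.0000] = 0.0000; exercise value = 0.0000 ≤ continuation, so V_uu = 0.0000
Node ud (S = 96): continuation = 1/1.02·[0.3143·0.0000 + 0.6857·23.2000] = 15.5966; exercise value = 4.0000 ≤ continuation, so V_ud = 15.5966
Node dd (S = 51.2): continuation = 1/1.02·[0.3143·23.2000 + 0.6857·59.0400] = 46.8392; exercise value = 48.8000 > continuation, so V_dd = 48.8000 (exercise)
Node u (S = 120): continuation = 1/1.02·[0.3143·0.0000 + 0.6857·15.5966] = 10.4851; exercise value = 0.0000 ≤ continuation, so V_u = 10.4851
Node d (S = 64): continuation = 1/1.02·[0.3143·15.5966 + 0.6857·48.8000] = 37.6124; exercise value = 36.0000 ≤ continuation, so V_d = 37.6124
Node 0 (S = 80): continuation = 1/1.02·[0.3143·10.4851 + 0.6857·37.6124] = 28.5164; exercise value = 20.0000 ≤ continuation, so V_0 = 28.5164

28.52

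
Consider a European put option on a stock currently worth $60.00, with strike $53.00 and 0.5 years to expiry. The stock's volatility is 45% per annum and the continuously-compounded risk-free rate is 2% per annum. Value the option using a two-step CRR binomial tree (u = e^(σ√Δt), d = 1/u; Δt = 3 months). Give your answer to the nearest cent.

$4.33

CRR parameters: u = e^(σ√Δt) = e^(0.45·√0.25) = 1.2523, d = 1/u = 0.7985
Per-period rate: rΔt = 0.02·0.25 = 0.005, so R = e^0.005 = 1.0050
Risk-neutral probability p = (e^0.005 − 0.7985)/(1.2523 − 0.7985) = 0.2065/0.4538 = 0.4550
Terminal stock prices: S_uu = 94.1, S_ud = 60, S_dd = 38.26
Terminal payoffs (K − S): max(-41.1, 0) = 0, max(-7, 0) = 0, max(14.74, 0) = 14.74
Node u (S = 75.14): V_u = e^(−0.005)·[0.4550·0.0000 + 0.5450·0.0000] = 0.0000
Node d (S = 47.91): V_d = e^(−0.005)·[0.4550·0.0000 + 0.5450·14.7423] = 7.9940
Node 0 (S = 60): V_0 = e^(−0.005)·[0.4550·0.0000 + 0.5450·7.9940] = 4.3348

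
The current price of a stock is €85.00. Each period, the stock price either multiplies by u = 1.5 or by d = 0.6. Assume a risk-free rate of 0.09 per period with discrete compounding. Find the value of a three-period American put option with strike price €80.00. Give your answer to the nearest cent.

Risk-neutral probability p = (1 + 0.09 − 0.6)/(1.5 − 0.6) = 0.4900/0.9000 = 0.5444
Terminal stock prices: S_uuu = 286.9, S_uud = 114.8, S_udd = 45.9, S_ddd = 18.36
Terminal payoffs (K − S): max(-206.9, 0) = 0, max(-34.75, 0) = 0, max(34.1, 0) = 34.1, max(61.64, 0) = 61.64
Node uu (S = 191.2): continuation = 1/1.09·[0.5444·0.0000 + 0.4556·0.0000] = 0.0000; exercise value = 0.0000 ≤ continuation, so V_uu = 0.0000
Node ud (S = 76.5): continuation = 1/1.09·[0.5444·0.0000 + 0.4556·34.1000] = 14.2518; exercise value = 3.5000 ≤ continuation, so V_ud = 14.2518
Node dd (S = 30.6): continuation = 1/1.09·[0.5444·34.1000 + 0.4556·61.6400] = 42.7945; exercise value = 49.4000 > continuation, so V_dd = 49.4000 (exercise)
Node u (S = 127.5): continuation = 1/1.09·[0.5444·0.0000 + 0.4556·14.2518] = 5.9564; exercise value = 0.0000 ≤ continuation, so V_u = 5.9564
Node d (S = 51): continuation = 1/1.09·[0.5444·14.2518 + 0.4556·49.4000] = 27.7649; exercise value = 29.0000 > continuation, so V_d = 29.0000 (exercise)
Node 0 (S = 85): continuation = 1/1.09·[0.5444·5.9564 + 0.4556·29.0000] = 15.0955; exercise value = 0.0000 ≤ continuation, so V_0 = 15.0955

€15.10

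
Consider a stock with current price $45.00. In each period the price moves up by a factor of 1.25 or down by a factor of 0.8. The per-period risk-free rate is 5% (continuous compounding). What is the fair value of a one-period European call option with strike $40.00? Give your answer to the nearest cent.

$8.63

Risk-neutral probability p = (e^0.05 − 0.8)/(1.25 − 0.8) = 0.2513/0.4500 = 0.5584
Terminal stock prices: S_u = 56.25, S_d = 36
Terminal payoffs (S − K): max(16.25, 0) = 16.25, max(-4, 0) = 0
Node 0 (S = 45): V_0 = e^(−0.05)·[0.5584·16.2500 + 0.4416·0.0000] = 8.6311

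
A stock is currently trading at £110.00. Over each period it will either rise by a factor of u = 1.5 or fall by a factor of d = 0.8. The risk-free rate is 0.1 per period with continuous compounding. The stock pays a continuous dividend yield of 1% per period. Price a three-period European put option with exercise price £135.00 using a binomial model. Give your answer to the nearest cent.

Per-period risk-free factor R = e^0.1 = 1.1052; dividend-adjusted growth = e^(0.1−0.01) = 1.0942.
Risk-neutral probability p = (1.0942 − 0.8)/(1.5 − 0.8) = 0.2942/0.7000 = 0.4202
Terminal stock prices: S_uuu = 371.2, S_uud = 198, S_udd = 105.6, S_ddd = 56.32
Terminal payoffs (K − S): max(-236.2, 0) = 0, max(-63, 0) = 0, max(29.4, 0) = 29.4, max(78.68, 0) = 78.68
Node uu (S = 247.5): V_uu = e^(−0.1)·[0.4202·0.0000 + 0.5798·0.0000] = 0.0000
Node ud (S = 132): V_ud = e^(−0.1)·[0.4202·0.0000 + 0.5798·29.4000] = 15.4227
Node dd (S = 70.4): V_dd = e^(−0.1)·[0.4202·29.4000 + 0.5798·78.6800] = 52.4535
Node u (S = 165): V_u = e^(−0.1)·[0.4202·0.0000 + 0.5798·15.4227] = 8.0904
Node d (S = 88): V_d = e^(−0.1)·[0.4202·15.4227 + 0.5798·52.4535] = 33.3807
Node 0 (S = 110): V_0 = e^(−0.1)·[0.4202·8.0904 + 0.5798·33.3807] = 20.5873

£20.59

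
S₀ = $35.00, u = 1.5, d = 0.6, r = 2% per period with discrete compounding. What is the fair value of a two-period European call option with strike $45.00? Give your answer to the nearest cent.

$7.06

Risk-neutral probability p = (1 + 0.02 − 0.6)/(1.5 − 0.6) = 0.4200/0.9000 = 0.4667
Terminal stock prices: S_uu = 78.75, S_ud = 31.5, S_dd = 12.6
Terminal payoffs (S − K): max(33.75, 0) = 33.75, max(-13.5, 0) = 0, max(-32.4, 0) = 0
Node u (S = 52.5): V_u = 1/1.02·[0.4667·33.7500 + 0.5333·0.0000] = 15.4412
Node d (S = 21): V_d = 1/1.02·[0.4667·0.0000 + 0.5333·0.0000] = 0.0000
Node 0 (S = 35): V_0 = 1/1.02·[0.4667·15.4412 + 0.5333·0.0000] = 7.0646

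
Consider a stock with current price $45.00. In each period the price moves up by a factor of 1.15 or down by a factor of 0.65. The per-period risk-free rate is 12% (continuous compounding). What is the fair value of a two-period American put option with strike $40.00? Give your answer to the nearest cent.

$0.64

Risk-neutral probability p = (e^0.12 − 0.65)/(1.15 − 0.65) = 0.4775/0.5000 = 0.9550
Terminal stock prices: S_uu = 59.51, S_ud = 33.64, S_dd = 19.01
Terminal payoffs (K − S): max(-19.51, 0) = 0, max(6.363, 0) = 6.363, max(20.99, 0) = 20.99
Node u (S = 51.75): continuation = e^(−0.12)·[0.9550·0.0000 + 0.0450·6.3625] = 0.2540; exercise value = 0.0000 ≤ continuation, so V_u = 0.2540
Node d (S = 29.25): continuation = e^(−0.12)·[0.9550·6.3625 + 0.0450·20.9875] = 6.2268; exercise value = 10.7500 > continuation, so V_d = 10.7500 (exercise)
Node 0 (S = 45): continuation = e^(−0.12)·[0.9550·0.2540 + 0.0450·10.7500] = 0.6442; exercise value = 0.0000 ≤ continuation, so V_0 = 0.6442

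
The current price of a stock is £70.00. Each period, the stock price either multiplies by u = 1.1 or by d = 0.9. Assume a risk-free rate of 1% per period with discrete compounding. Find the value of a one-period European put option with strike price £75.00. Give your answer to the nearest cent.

Risk-neutral probability p = (1 + 0.01 − 0.9)/(1.1 − 0.9) = 0.1100/0.2000 = 0.5500
Terminal stock prices: S_u = 77, S_d = 63
Terminal payoffs (K − S): max(-2, 0) = 0, max(12, 0) = 12
Node 0 (S = 70): V_0 = 1/1.01·[0.5500·0.0000 + 0.4500·12.0000] = 5.3465

£5.35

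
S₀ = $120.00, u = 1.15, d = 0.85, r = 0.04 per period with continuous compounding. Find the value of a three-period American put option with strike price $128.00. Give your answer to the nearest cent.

Risk-neutral probability p = (e^0.04 − 0.85)/(1.15 − 0.85) = 0.1908/0.3000 = 0.6360
Terminal stock prices: S_uuu = 182.5, S_uud = 134.9, S_udd = 99.7, S_ddd = 73.69
Terminal payoffs (K − S): max(-54.5, 0) = 0, max(-6.895, 0) = 0, max(28.3, 0) = 28.3, max(54.31, 0) = 54.31
Node uu (S = 158.7): continuation = e^(−0.04)·[0.6360·0.0000 + 0.3640·0.0000] = 0.0000; exercise value = 0.0000 ≤ continuation, so V_uu = 0.0000
Node ud (S = 117.3): continuation = e^(−0.04)·[0.6360·0.0000 + 0.3640·28.2950] = 9.8946; exercise value = 10.7000 > continuation, so V_ud = 10.7000 (exercise)
Node dd (S = 86.7): continuation = e^(−0.04)·[0.6360·28.2950 + 0.3640·54.3050] = 36.2810; exercise value = 41.3000 > continuation, so V_dd = 41.3000 (exercise)
Node u (S = 138): continuation = e^(−0.04)·[0.6360·0.0000 + 0.3640·10.7000] = 3.7417; exercise value = 0.0000 ≤ continuation, so V_u = 3.7417
Node d (S = 102): continuation = e^(−0.04)·[0.6360·10.7000 + 0.3640·41.3000] = 20.9810; exercise value = 26.0000 > continuation, so V_d = 26.0000 (exercise)
Node 0 (S = 120): continuation = e^(−0.04)·[0.6360·3.7417 + 0.3640·26.0000] = 11.3786; exercise value = 8.0000 ≤ continuation, so V_0 = 11.3786

$11.38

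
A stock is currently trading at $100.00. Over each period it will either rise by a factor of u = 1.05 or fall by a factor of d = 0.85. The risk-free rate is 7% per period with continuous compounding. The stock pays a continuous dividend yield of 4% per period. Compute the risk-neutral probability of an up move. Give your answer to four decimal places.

p = 0.9023

Per-period risk-free factor R = e^0.07 = 1.0725; dividend-adjusted growth = e^(0.07−0.04) = 1.0305.
Risk-neutral probability p = (1.0305 − 0.85)/(1.05 − 0.85) = 0.1805/0.2000 = 0.9023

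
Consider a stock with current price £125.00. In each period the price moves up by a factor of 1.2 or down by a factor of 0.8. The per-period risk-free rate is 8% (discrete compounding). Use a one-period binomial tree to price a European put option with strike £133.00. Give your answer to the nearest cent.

£9.17

Risk-neutral probability p = (1 + 0.08 − 0.8)/(1.2 − 0.8) = 0.2800/0.4000 = 0.7000
Terminal stock prices: S_u = 150, S_d = 100
Terminal payoffs (K − S): max(-17, 0) = 0, max(33, 0) = 33
Node 0 (S = 125): V_0 = 1/1.08·[0.7000·0.0000 + 0.3000·33.0000] = 9.1667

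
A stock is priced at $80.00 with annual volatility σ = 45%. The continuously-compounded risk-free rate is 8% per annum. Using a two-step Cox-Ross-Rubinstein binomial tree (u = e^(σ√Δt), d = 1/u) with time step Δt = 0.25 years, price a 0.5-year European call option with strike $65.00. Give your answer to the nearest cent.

CRR parameters: u = e^(σ√Δt) = e^(0.45·√0.25) = 1.2523, d = 1/u = 0.7985
Per-period rate: rΔt = 0.08·0.25 = 0.02, so R = e^0.02 = 1.0202
Risk-neutral probability p = (e^0.02 − 0.7985)/(1.2523 − 0.7985) = 0.2217/0.4538 = 0.4885
Terminal stock prices: S_uu = 125.5, S_ud = 80, S_dd = 51.01
Terminal payoffs (S − K): max(60.46, 0) = 60.46, max(15, 0) = 15, max(-13.99, 0) = 0
Node u (S = 100.2): V_u = e^(−0.02)·[0.4885·60.4650 + 0.5115·15.0000] = 36.4729
Node d (S = 63.88): V_d = e^(−0.02)·[0.4885·15.0000 + 0.5115·0.0000] = 7.1824
Node 0 (S = 80): V_0 = e^(−0.02)·[0.4885·36.4729 + 0.5115·7.1824] = 21.0653

$21.07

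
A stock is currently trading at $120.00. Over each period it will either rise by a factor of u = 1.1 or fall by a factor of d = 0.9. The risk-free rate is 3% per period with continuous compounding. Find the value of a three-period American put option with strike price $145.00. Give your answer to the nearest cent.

Risk-neutral probability p = (e^0.03 − 0.9)/(1.1 − 0.9) = 0.1305/0.2000 = 0.6523
Terminal stock prices: S_uuu = 159.7, S_uud = 130.7, S_udd = 106.9, S_ddd = 87.48
Terminal payoffs (K − S): max(-14.72, 0) = 0, max(14.32, 0) = 14.32, max(38.08, 0) = 38.08, max(57.52, 0) = 57.52
Node uu (S = 145.2): continuation = e^(−0.03)·[0.6523·0.0000 + 0.3477·14.3200] = 4.8323; exercise value = 0.0000 ≤ continuation, so V_uu = 4.8323
Node ud (S = 118.8): continuation = e^(−0.03)·[0.6523·14.3200 + 0.3477·38.0800] = 21.9146; exercise value = 26.2000 > continuation, so V_ud = 26.2000 (exercise)
Node dd (S = 97.2): continuation = e^(−0.03)·[0.6523·38.0800 + 0.3477·57.5200] = 43.5146; exercise value = 47.8000 > continuation, so V_dd = 47.8000 (exercise)
Node u (S = 132): continuation = e^(−0.03)·[0.6523·4.8323 + 0.3477·26.2000] = 11.9000; exercise value = 13.0000 > continuation, so V_u = 13.0000 (exercise)
Node d (S = 108): continuation = e^(−0.03)·[0.6523·26.2000 + 0.3477·47.8000] = 32.7146; exercise value = 37.0000 > continuation, so V_d = 37.0000 (exercise)
Node 0 (S = 120): continuation = e^(−0.03)·[0.6523·13.0000 + 0.3477·37.0000] = 20.7146; exercise value = 25.0000 > continuation, so V_0 = 25.0000 (exercise)

$25.00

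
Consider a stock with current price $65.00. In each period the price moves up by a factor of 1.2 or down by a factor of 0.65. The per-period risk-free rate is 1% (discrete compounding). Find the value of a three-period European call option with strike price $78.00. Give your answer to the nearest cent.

Risk-neutral probability p = (1 + 0.01 − 0.65)/(1.2 − 0.65) = 0.3600/0.5500 = 0.6545
Terminal stock prices: S_uuu = 112.3, S_uud = 60.84, S_udd = 32.96, S_ddd = 17.85
Terminal payoffs (S − K): max(34.32, 0) = 34.32, max(-17.16, 0) = 0, max(-45.04, 0) = 0, max(-60.15, 0) = 0
Node uu (S = 93.6): V_uu = 1/1.01·[0.6545·34.3200 + 0.3455·0.0000] = 22.2416
Node ud (S = 50.7): V_ud = 1/1.01·[0.6545·0.0000 + 0.3455·0.0000] = 0.0000
Node dd (S = 27.46): V_dd = 1/1.01·[0.6545·0.0000 + 0.3455·0.0000] = 0.0000
Node u (S = 78): V_u = 1/1.01·[0.6545·22.2416 + 0.3455·0.0000] = 14.4140
Node d (S = 42.25): V_d = 1/1.01·[0.6545·0.0000 + 0.3455·0.0000] = 0.0000
Node 0 (S = 65): V_0 = 1/1.01·[0.6545·14.4140 + 0.3455·0.0000] = 9.3412

$9.34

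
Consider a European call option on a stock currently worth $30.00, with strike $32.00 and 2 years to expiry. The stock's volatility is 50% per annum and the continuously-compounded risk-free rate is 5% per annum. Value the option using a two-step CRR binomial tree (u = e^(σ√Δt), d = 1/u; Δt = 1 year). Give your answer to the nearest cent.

CRR parameters: u = e^(σ√Δt) = e^(0.5·√1) = 1.6487, d = 1/u = 0.6065
Per-period rate: rΔt = 0.05·1 = 0.05, so R = e^0.05 = 1.0513
Risk-neutral probability p = (e^0.05 − 0.6065)/(1.6487 − 0.6065) = 0.4447/1.0422 = 0.4267
Terminal stock prices: S_uu = 81.55, S_ud = 30, S_dd = 11.04
Terminal payoffs (S − K): max(49.55, 0) = 49.55, max(-2, 0) = 0, max(-20.96, 0) = 0
Node u (S = 49.46): V_u = e^(−0.05)·[0.4267·49.5485 + 0.5733·0.0000] = 20.1129
Node d (S = 18.2): V_d = e^(−0.05)·[0.4267·0.0000 + 0.5733·0.0000] = 0.0000
Node 0 (S = 30): V_0 = e^(−0.05)·[0.4267·20.1129 + 0.5733·0.0000] = 8.1643

$8.16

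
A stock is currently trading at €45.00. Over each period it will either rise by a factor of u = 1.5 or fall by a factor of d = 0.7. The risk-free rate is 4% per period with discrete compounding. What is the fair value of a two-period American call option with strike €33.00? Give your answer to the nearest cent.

€17.84

Risk-neutral probability p = (1 + 0.04 − 0.7)/(1.5 − 0.7) = 0.3400/0.8000 = 0.4250
Terminal stock prices: S_uu = 101.2, S_ud = 47.25, S_dd = 22.05
Terminal payoffs (S − K): max(68.25, 0) = 68.25, max(14.25, 0) = 14.25, max(-10.95, 0) = 0
Node u (S = 67.5): continuation = 1/1.04·[0.4250·68.2500 + 0.5750·14.2500] = 35.7692; exercise value = 34.5000 ≤ continuation, so V_u = 35.7692
Node d (S = 31.5): continuation = 1/1.04·[0.4250·14.2500 + 0.5750·0.0000] = 5.8233; exercise value = 0.0000 ≤ continuation, so V_d = 5.8233
Node 0 (S = 45): continuation = 1/1.04·[0.4250·35.7692 + 0.5750·5.8233] = 17.8369; exercise value = 12.0000 ≤ continuation, so V_0 = 17.8369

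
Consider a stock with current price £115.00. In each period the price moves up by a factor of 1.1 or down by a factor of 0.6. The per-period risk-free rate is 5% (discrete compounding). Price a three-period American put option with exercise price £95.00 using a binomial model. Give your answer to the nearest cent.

Risk-neutral probability p = (1 + 0.05 − 0.6)/(1.1 − 0.6) = 0.4500/0.5000 = 0.9000
Terminal stock prices: S_uuu = 153.1, S_uud = 83.49, S_udd = 45.54, S_ddd = 24.84
Terminal payoffs (K − S): max(-58.07, 0) = 0, max(11.51, 0) = 11.51, max(49.46, 0) = 49.46, max(70.16, 0) = 70.16
Node uu (S = 139.2): continuation = 1/1.05·[0.9000·0.0000 + 0.1000·11.5100] = 1.0962; exercise value = 0.0000 ≤ continuation, so V_uu = 1.0962
Node ud (S = 75.9): continuation = 1/1.05·[0.9000·11.5100 + 0.1000·49.4600] = 14.5762; exercise value = 19.1000 > continuation, so V_ud = 19.1000 (exercise)
Node dd (S = 41.4): continuation = 1/1.05·[0.9000·49.4600 + 0.1000·70.1600] = 49.0762; exercise value = 53.6000 > continuation, so V_dd = 53.6000 (exercise)
Node u (S = 126.5): continuation = 1/1.05·[0.9000·1.0962 + 0.1000·19.1000] = 2.7586; exercise value = 0.0000 ≤ continuation, so V_u = 2.7586
Node d (S = 69): continuation = 1/1.05·[0.9000·19.1000 + 0.1000·53.6000] = 21.4762; exercise value = 26.0000 > continuation, so V_d = 26.0000 (exercise)
Node 0 (S = 115): continuation = 1/1.05·[0.9000·2.7586 + 0.1000·26.0000] = 4.8407; exercise value = 0.0000 ≤ continuation, so V_0 = 4.8407

£4.84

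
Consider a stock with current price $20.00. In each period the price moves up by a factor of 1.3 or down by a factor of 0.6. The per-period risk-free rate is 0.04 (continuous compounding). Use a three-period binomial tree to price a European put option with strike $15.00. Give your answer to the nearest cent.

Risk-neutral probability p = (e^0.04 − 0.6)/(1.3 − 0.6) = 0.4408/0.7000 = 0.6297
Terminal stock prices: S_uuu = 43.94, S_uud = 20.28, S_udd = 9.36, S_ddd = 4.32
Terminal payoffs (K − S): max(-28.94, 0) = 0, max(-5.28, 0) = 0, max(5.64, 0) = 5.64, max(10.68, 0) = 10.68
Node uu (S = 33.8): V_uu = e^(−0.04)·[0.6297·0.0000 + 0.3703·0.0000] = 0.0000
Node ud (S = 15.6): V_ud = e^(−0.04)·[0.6297·0.0000 + 0.3703·5.6400] = 2.0064
Node dd (S = 7.2): V_dd = e^(−0.04)·[0.6297·5.6400 + 0.3703·10.6800] = 7.2118
Node u (S = 26): V_u = e^(−0.04)·[0.6297·0.0000 + 0.3703·2.0064] = 0.7138
Node d (S = 12): V_d = e^(−0.04)·[0.6297·2.0064 + 0.3703·7.2118] = 3.7796
Node 0 (S = 20): V_0 = e^(−0.04)·[0.6297·0.7138 + 0.3703·3.7796] = 1.7765

$1.78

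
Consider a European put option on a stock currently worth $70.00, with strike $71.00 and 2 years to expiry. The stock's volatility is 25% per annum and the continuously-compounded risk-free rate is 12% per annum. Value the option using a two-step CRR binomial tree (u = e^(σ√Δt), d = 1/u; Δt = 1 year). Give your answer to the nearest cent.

CRR parameters: u = e^(σ√Δt) = e^(0.25·√1) = 1.2840, d = 1/u = 0.7788
Per-period rate: rΔt = 0.12·1 = 0.12, so R = e^0.12 = 1.1275
Risk-neutral probability p = (e^0.12 − 0.7788)/(1.2840 − 0.7788) = 0.3487/0.5052 = 0.6902
Terminal stock prices: S_uu = 115.4, S_ud = 70, S_dd = 42.46
Terminal payoffs (K − S): max(-44.41, 0) = 0, max(1, 0) = 1, max(28.54, 0) = 28.54
Node u (S = 89.88): V_u = e^(−0.12)·[0.6902·0.0000 + 0.3098·1.0000] = 0.2748
Node d (S = 54.52): V_d = e^(−0.12)·[0.6902·1.0000 + 0.3098·28.5429] = 8.4553
Node 0 (S = 70): V_0 = e^(−0.12)·[0.6902·0.2748 + 0.3098·8.4553] = 2.4916

$2.49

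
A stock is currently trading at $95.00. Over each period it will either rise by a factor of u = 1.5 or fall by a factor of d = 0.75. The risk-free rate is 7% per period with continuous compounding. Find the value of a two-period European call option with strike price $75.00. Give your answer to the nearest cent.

Risk-neutral probability p = (e^0.07 − 0.75)/(1.5 − 0.75) = 0.3225/0.7500 = 0.4300
Terminal stock prices: S_uu = 213.8, S_ud = 106.9, S_dd = 53.44
Terminal payoffs (S − K): max(138.8, 0) = 138.8, max(31.88, 0) = 31.88, max(-21.56, 0) = 0
Node u (S = 142.5): V_u = e^(−0.07)·[0.4300·138.7500 + 0.5700·31.8750] = 72.5705
Node d (S = 71.25): V_d = e^(−0.07)·[0.4300·31.8750 + 0.5700·0.0000] = 12.7799
Node 0 (S = 95): V_0 = e^(−0.07)·[0.4300·72.5705 + 0.5700·12.7799] = 35.8883

$35.89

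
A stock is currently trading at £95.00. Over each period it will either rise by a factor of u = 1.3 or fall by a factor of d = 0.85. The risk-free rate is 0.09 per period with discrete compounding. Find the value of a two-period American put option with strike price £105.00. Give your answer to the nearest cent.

Risk-neutral probability p = (1 + 0.09 − 0.85)/(1.3 − 0.85) = 0.2400/0.4500 = 0.5333
Terminal stock prices: S_uu = 160.6, S_ud = 105, S_dd = 68.64
Terminal payoffs (K − S): max(-55.55, 0) = 0, max(0.025, 0) = 0.025, max(36.36, 0) = 36.36
Node u (S = 123.5): continuation = 1/1.09·[0.5333·0.0000 + 0.4667·0.0250] = 0.0107; exercise value = 0.0000 ≤ continuation, so V_u = 0.0107
Node d (S = 80.75): continuation = 1/1.09·[0.5333·0.0250 + 0.4667·36.3625] = 15.5803; exercise value = 24.2500 > continuation, so V_d = 24.2500 (exercise)
Node 0 (S = 95): continuation = 1/1.09·[0.5333·0.0107 + 0.4667·24.2500] = 10.3875; exercise value = 10.0000 ≤ continuation, so V_0 = 10.3875

£10.39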